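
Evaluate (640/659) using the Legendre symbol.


p = 659 is prime, so compute (640/659) with the reciprocity algorithm (Jacobi-symbol steps: pull out 2s via (2/n), flip via reciprocity, reduce):
  pull out 2: (2/659) = -1  (since 659 mod 8 = 3)
  pull out 2: (2/659) = -1  (since 659 mod 8 = 3)
  pull out 2: (2/659) = -1  (since 659 mod 8 = 3)
  pull out 2: (2/659) = -1  (since 659 mod 8 = 3)
  pull out 2: (2/659) = -1  (since 659 mod 8 = 3)
  pull out 2: (2/659) = -1  (since 659 mod 8 = 3)
  pull out 2: (2/659) = -1  (since 659 mod 8 = 3)
  reciprocity: (5/659) -> +(659/5)
  reduce: (4/5)
  pull out 2: (2/5) = -1  (since 5 mod 8 = 5)
  pull out 2: (2/5) = -1  (since 5 mod 8 = 5)
  (1/5) = 1
Product of signs = -1
(640/659) = -1

-1


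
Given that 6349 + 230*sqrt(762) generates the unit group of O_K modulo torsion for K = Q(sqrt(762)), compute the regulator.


epsilon = 6349 + 230*sqrt(762)
= 12697.9999
R = ln(12697.9999)
= 9.4492

9.4492


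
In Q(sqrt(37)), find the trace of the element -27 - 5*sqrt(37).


Tr(a + b*sqrt(d)) = (a + b*sqrt(d)) + (a - b*sqrt(d)) = 2a
= 2 * (-27)
= -54

-54


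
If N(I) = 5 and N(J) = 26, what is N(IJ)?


N(IJ) = N(I) * N(J)
= 5 * 26
= 130

130


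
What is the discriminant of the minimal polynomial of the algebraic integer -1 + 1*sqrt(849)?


The element -1 + 1*sqrt(849) has minimal polynomial:
x^2 + 2*x - 848
Discriminant = (2)^2 - 4*(-848)
= 4 + 3392
= 3396

3396


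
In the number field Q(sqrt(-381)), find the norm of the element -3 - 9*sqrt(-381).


N(a + b*sqrt(d)) = a^2 - d*b^2
= (-3)^2 - (-381)*(-9)^2
= 9 + 30861
= 30870

30870


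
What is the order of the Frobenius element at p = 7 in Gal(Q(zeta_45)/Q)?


The Frobenius at p in Gal(Q(zeta_n)/Q) = (Z/nZ)* is the class of p, so its order is ord_45(7), the smallest k >= 1 with 7^k = 1 mod 45.
n = 45 = 3^2 * 5, phi(45) = 24; the order divides phi(n).
Divisors of 24: 1, 2, 3, 4, 6, 8, 12, 24
Repeated squaring mod 45: 7^1 = 7, 7^2 = 4, 7^4 = 16, 7^8 = 31, 7^16 = 16
Test divisors in increasing order:
  k=1: 7^1 = 7 mod 45
  k=2: 7^2 = 4 mod 45
  k=3: 7^3 = 4 * 7 = 28 mod 45
  k=4: 7^4 = 16 mod 45
  k=6: 7^6 = 16 * 4 = 19 mod 45
  k=8: 7^8 = 31 mod 45
  k=12: 7^12 = 31 * 16 = 1 mod 45  <- first divisor giving 1
Order = 12

12


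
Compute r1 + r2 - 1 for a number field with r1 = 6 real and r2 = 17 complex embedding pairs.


By Dirichlet's unit theorem:
rank = r1 + r2 - 1
= 6 + 17 - 1
= 22

22


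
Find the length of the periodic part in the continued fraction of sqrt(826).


Run the CF algorithm for sqrt(826).
a_0 = floor(sqrt(826)) = 28; set m_0=0, q_0=1.
Recurrence: m' = q*a - m,  q' = (d - m'^2)/q,  a' = floor((a_0 + m')/q').
  step 1: m=28, q=42, a=1
  step 2: m=14, q=15, a=2
  step 3: m=16, q=38, a=1
  step 4: m=22, q=9, a=5
  step 5: m=23, q=33, a=1
  step 6: m=10, q=22, a=1
  step 7: m=12, q=31, a=1
  step 8: m=19, q=15, a=3
  step 9: m=26, q=10, a=5
  step 10: m=24, q=25, a=2
  step 11: m=26, q=6, a=9
  step 12: m=28, q=7, a=8
  step 13: m=28, q=6, a=9
  step 14: m=26, q=25, a=2
  step 15: m=24, q=10, a=5
  step 16: m=26, q=15, a=3
  step 17: m=19, q=31, a=1
  step 18: m=12, q=22, a=1
  step 19: m=10, q=33, a=1
  step 20: m=23, q=9, a=5
  step 21: m=22, q=38, a=1
  step 22: m=16, q=15, a=2
  step 23: m=14, q=42, a=1
  step 24: m=28, q=1, a=56
a_24 = 2*a_0 = 56, so the period closes here.
sqrt(826) = [28; 1, 2, 1, 5, 1, 1, 1, 3, 5, 2, 9, 8, 9, 2, 5, 3, 1, 1, 1, 5, 1, 2, 1, 56]
Period length = 24

24


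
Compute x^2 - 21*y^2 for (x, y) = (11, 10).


x^2 - d*y^2
= 11^2 - 21*10^2
= 121 - 2100
= -1979

-1979


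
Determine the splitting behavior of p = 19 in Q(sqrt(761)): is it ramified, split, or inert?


K = Q(sqrt(761)). Since d mod 4 = 1, disc(K) = 761.
Check p | disc: 761 mod 19 = 1.
p does not divide disc. Compute Legendre symbol (d/p):
1^((19-1)/2) mod 19 = 1
(d/p) = 1, so p splits: (p) = P*P' with e=1, f=1, g=2.
Therefore p is split.

split


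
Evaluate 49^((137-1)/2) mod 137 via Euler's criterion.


p = 137 is prime and the exponent is (p-1)/2 = 68, so by Euler's criterion 49^68 = (49/137) = +1 or -1 mod 137.
Compute by square-and-multiply:
  68 = 64 + 4 (binary 1000100)
  Repeated squaring mod 137: 49^1 = 49, 49^2 = 72, 49^4 = 115, 49^8 = 73, 49^16 = 123, 49^32 = 59, 49^64 = 56
  49^68 = 49^64 * 49^4 = 56 * 115 mod 137
    56 * 115 = 6440 = 1 mod 137
  49^68 = 1 mod 137
Result 1: 49 is a quadratic residue mod 137.
49^68 mod 137 = 1

1


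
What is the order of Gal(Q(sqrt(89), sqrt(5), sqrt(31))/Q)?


The 3 square roots of distinct primes are multiplicatively independent over Q,
so [K:Q] = 2^3 and Gal(K/Q) is isomorphic to (Z/2Z)^3.
|Gal| = 2^3 = 8

8


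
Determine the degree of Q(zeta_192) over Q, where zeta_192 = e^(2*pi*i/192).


The degree equals Euler's totient phi(192).
192 = 2^6 * 3
phi(192) = 64

64


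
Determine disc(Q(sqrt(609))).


For K = Q(sqrt(d)) with d squarefree: disc(K) = d if d = 1 mod 4, and disc(K) = 4d if d = 2 or 3 mod 4.
Here d = 609, and d mod 4 = 1.
d = 1 mod 4 (O_K = Z[(1+sqrt(d))/2]), so disc(K) = d = 609

609


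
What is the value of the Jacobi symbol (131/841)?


Compute (131/841) via quadratic reciprocity:
  reciprocity: (131/841) -> +(841/131)
  reduce: (55/131)
  reciprocity: (55/131) -> -(131/55)
  reduce: (21/55)
  reciprocity: (21/55) -> +(55/21)
  reduce: (13/21)
  reciprocity: (13/21) -> +(21/13)
  reduce: (8/13)
  pull out 2: (2/13) = -1  (since 13 mod 8 = 5)
  pull out 2: (2/13) = -1  (since 13 mod 8 = 5)
  pull out 2: (2/13) = -1  (since 13 mod 8 = 5)
  (1/13) = 1
Product of signs = 1

1


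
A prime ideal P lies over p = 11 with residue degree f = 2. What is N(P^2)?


N(P^a) = p^(a*f)
= 11^(2*2)
= 11^4
= 14641

14641


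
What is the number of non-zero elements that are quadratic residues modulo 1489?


For prime p, the number of non-zero quadratic residues is (p-1)/2.
= (1489-1)/2
= 744

744


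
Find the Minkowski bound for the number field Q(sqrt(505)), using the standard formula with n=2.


d = 505, d mod 4 = 1, so disc(K) = d = 505; |disc(K)| = 505
Real quadratic field, so n = 2, s = r2 = 0, r1 = 2
M = (n!/n^n) * (4/pi)^s * sqrt(|disc(K)|) = (2!/2^2) * (4/pi)^0 * sqrt(505)
= 0.5 * 1.000000 * 22.472205
= 11.2361

11.2361


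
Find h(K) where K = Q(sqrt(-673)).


K = Q(sqrt(-673)). d mod 4 = 3, so D = disc(K) = 4d = -2692
h(K) equals the number of primitive reduced positive-definite forms (a, b, c) = a*x^2 + b*x*y + c*y^2 with b^2 - 4ac = D,
where reduced means |b| <= a <= c, with b >= 0 whenever |b| = a or a = c, and primitive means gcd(a, b, c) = 1.
Reduced forces 3a^2 <= |D| = 2692, so 1 <= a <= 29; b must have the parity of D, and c = (b^2 - D)/(4a) must be an integer >= a.
Enumerate a = 1..29, b in [-a, a]:
  a=1: (1, 0, 673)  [1]
  a=2: (2, 2, 337)  [1]
  a=3..10: none
  a=11: (11, -6, 62), (11, 6, 62)  [2]
  a=12: none
  a=13: (13, -8, 53), (13, 8, 53)  [2]
  a=14..18: none
  a=19: (19, -14, 38), (19, 14, 38)  [2]
  a=20..21: none
  a=22: (22, -6, 31), (22, 6, 31)  [2]
  a=23..25: none
  a=26: (26, -18, 29), (26, 18, 29)  [2]
  a=27..29: none
Total reduced forms: 1 + 1 + 2 + 2 + 2 + 2 + 2 = 12
h = 12

12


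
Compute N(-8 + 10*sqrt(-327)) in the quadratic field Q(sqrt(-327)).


N(a + b*sqrt(d)) = a^2 - d*b^2
= (-8)^2 - (-327)*(10)^2
= 64 + 32700
= 32764

32764


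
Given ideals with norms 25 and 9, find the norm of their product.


N(IJ) = N(I) * N(J)
= 25 * 9
= 225

225


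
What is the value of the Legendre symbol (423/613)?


p = 613 is prime, so compute (423/613) with the reciprocity algorithm (Jacobi-symbol steps: pull out 2s via (2/n), flip via reciprocity, reduce):
  reciprocity: (423/613) -> +(613/423)
  reduce: (190/423)
  pull out 2: (2/423) = +1  (since 423 mod 8 = 7)
  reciprocity: (95/423) -> -(423/95)
  reduce: (43/95)
  reciprocity: (43/95) -> -(95/43)
  reduce: (9/43)
  reciprocity: (9/43) -> +(43/9)
  reduce: (7/9)
  reciprocity: (7/9) -> +(9/7)
  reduce: (2/7)
  pull out 2: (2/7) = +1  (since 7 mod 8 = 7)
  (1/7) = 1
Product of signs = 1
(423/613) = 1

1


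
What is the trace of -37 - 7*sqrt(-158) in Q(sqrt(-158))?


Tr(a + b*sqrt(d)) = (a + b*sqrt(d)) + (a - b*sqrt(d)) = 2a
= 2 * (-37)
= -74

-74


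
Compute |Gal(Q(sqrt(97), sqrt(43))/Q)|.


The 2 square roots of distinct primes are multiplicatively independent over Q,
so [K:Q] = 2^2 and Gal(K/Q) is isomorphic to (Z/2Z)^2.
|Gal| = 2^2 = 4

4


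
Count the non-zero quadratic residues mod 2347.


For prime p, the number of non-zero quadratic residues is (p-1)/2.
= (2347-1)/2
= 1173

1173


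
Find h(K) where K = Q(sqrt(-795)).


K = Q(sqrt(-795)). d mod 4 = 1, so D = disc(K) = d = -795
h(K) equals the number of primitive reduced positive-definite forms (a, b, c) = a*x^2 + b*x*y + c*y^2 with b^2 - 4ac = D,
where reduced means |b| <= a <= c, with b >= 0 whenever |b| = a or a = c, and primitive means gcd(a, b, c) = 1.
Reduced forces 3a^2 <= |D| = 795, so 1 <= a <= 16; b must have the parity of D, and c = (b^2 - D)/(4a) must be an integer >= a.
Enumerate a = 1..16, b in [-a, a]:
  a=1: (1, 1, 199)  [1]
  a=2: none
  a=3: (3, 3, 67)  [1]
  a=4: none
  a=5: (5, 5, 41)  [1]
  a=6..14: none
  a=15: (15, 15, 17)  [1]
  a=16: none
Total reduced forms: 1 + 1 + 1 + 1 = 4
h = 4

4


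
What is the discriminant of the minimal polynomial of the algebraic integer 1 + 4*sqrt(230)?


The element 1 + 4*sqrt(230) has minimal polynomial:
x^2 - 2*x - 3679
Discriminant = (-2)^2 - 4*(-3679)
= 4 + 14716
= 14720

14720


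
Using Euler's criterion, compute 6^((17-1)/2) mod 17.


p = 17 is prime and the exponent is (p-1)/2 = 8, so by Euler's criterion 6^8 = (6/17) = +1 or -1 mod 17.
Compute by square-and-multiply:
  8 = 8 (binary 1000)
  Repeated squaring mod 17: 6^1 = 6, 6^2 = 2, 6^4 = 4, 6^8 = 16
  6^8 = 16 mod 17
Result 16 = p - 1 = -1 mod 17: 6 is a quadratic non-residue mod 17. As a residue in [0, p-1] the value is 16.
6^8 mod 17 = 16

16


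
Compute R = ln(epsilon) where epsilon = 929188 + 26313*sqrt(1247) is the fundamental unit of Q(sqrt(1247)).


epsilon = 929188 + 26313*sqrt(1247)
= 1.8584e+06
R = ln(1.8584e+06)
= 14.4352

14.4352


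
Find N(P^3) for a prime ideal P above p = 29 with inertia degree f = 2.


N(P^a) = p^(a*f)
= 29^(3*2)
= 29^6
= 594823321

594823321


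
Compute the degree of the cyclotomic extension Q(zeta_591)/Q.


The degree equals Euler's totient phi(591).
591 = 3 * 197
phi(591) = 392

392


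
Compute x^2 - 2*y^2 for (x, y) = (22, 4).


x^2 - d*y^2
= 22^2 - 2*4^2
= 484 - 32
= 452

452


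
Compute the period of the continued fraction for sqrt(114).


Run the CF algorithm for sqrt(114).
a_0 = floor(sqrt(114)) = 10; set m_0=0, q_0=1.
Recurrence: m' = q*a - m,  q' = (d - m'^2)/q,  a' = floor((a_0 + m')/q').
  step 1: m=10, q=14, a=1
  step 2: m=4, q=7, a=2
  step 3: m=10, q=2, a=10
  step 4: m=10, q=7, a=2
  step 5: m=4, q=14, a=1
  step 6: m=10, q=1, a=20
a_6 = 2*a_0 = 20, so the period closes here.
sqrt(114) = [10; 1, 2, 10, 2, 1, 20]
Period length = 6

6


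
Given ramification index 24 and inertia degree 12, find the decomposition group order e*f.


|D_P| = e * f
= 24 * 12
= 288

288


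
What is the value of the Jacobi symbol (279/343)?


Compute (279/343) via quadratic reciprocity:
  reciprocity: (279/343) -> -(343/279)
  reduce: (64/279)
  pull out 2: (2/279) = +1  (since 279 mod 8 = 7)
  pull out 2: (2/279) = +1  (since 279 mod 8 = 7)
  pull out 2: (2/279) = +1  (since 279 mod 8 = 7)
  pull out 2: (2/279) = +1  (since 279 mod 8 = 7)
  pull out 2: (2/279) = +1  (since 279 mod 8 = 7)
  pull out 2: (2/279) = +1  (since 279 mod 8 = 7)
  (1/279) = 1
Product of signs = -1

-1


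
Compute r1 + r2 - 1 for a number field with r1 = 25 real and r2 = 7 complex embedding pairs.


By Dirichlet's unit theorem:
rank = r1 + r2 - 1
= 25 + 7 - 1
= 31

31


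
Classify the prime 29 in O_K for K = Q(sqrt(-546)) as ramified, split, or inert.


K = Q(sqrt(-546)). Since d mod 4 = 2, disc(K) = -2184.
Check p | disc: -2184 mod 29 = 20.
p does not divide disc. Compute Legendre symbol (d/p):
5^((29-1)/2) mod 29 = 1
(d/p) = 1, so p splits: (p) = P*P' with e=1, f=1, g=2.
Therefore p is split.

split


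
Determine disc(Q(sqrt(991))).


For K = Q(sqrt(d)) with d squarefree: disc(K) = d if d = 1 mod 4, and disc(K) = 4d if d = 2 or 3 mod 4.
Here d = 991, and d mod 4 = 3.
d = 3 mod 4, not 1 (O_K = Z[sqrt(d)]), so disc(K) = 4d = 4 * (991) = 3964

3964


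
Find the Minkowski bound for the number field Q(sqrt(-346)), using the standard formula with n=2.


d = -346, d mod 4 = 2, so disc(K) = 4d = -1384; |disc(K)| = 1384
Imaginary quadratic field, so n = 2, s = r2 = 1, r1 = 0
M = (n!/n^n) * (4/pi)^s * sqrt(|disc(K)|) = (2!/2^2) * (4/pi)^1 * sqrt(1384)
= 0.5 * 1.273240 * 37.202150
= 23.6836

23.6836


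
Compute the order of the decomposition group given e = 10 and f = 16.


|D_P| = e * f
= 10 * 16
= 160

160


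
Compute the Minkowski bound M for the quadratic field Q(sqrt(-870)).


d = -870, d mod 4 = 2, so disc(K) = 4d = -3480; |disc(K)| = 3480
Imaginary quadratic field, so n = 2, s = r2 = 1, r1 = 0
M = (n!/n^n) * (4/pi)^s * sqrt(|disc(K)|) = (2!/2^2) * (4/pi)^1 * sqrt(3480)
= 0.5 * 1.273240 * 58.991525
= 37.5552

37.5552


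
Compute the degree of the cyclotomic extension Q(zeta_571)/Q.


The degree equals Euler's totient phi(571).
571 = 571
phi(571) = 570

570


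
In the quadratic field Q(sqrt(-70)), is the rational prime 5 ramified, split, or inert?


K = Q(sqrt(-70)). Since d mod 4 = 2, disc(K) = -280.
Check p | disc: -280 mod 5 = 0.
p divides disc, so p ramifies: (p) = P^2 with e=2, f=1, g=1.
Therefore p is ramified.

ramified


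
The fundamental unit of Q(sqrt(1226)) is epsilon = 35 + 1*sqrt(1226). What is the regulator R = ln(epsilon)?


epsilon = 35 + 1*sqrt(1226)
= 70.0143
R = ln(70.0143)
= 4.2487

4.2487


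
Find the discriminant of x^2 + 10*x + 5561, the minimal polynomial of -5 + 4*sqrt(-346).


The element -5 + 4*sqrt(-346) has minimal polynomial:
x^2 + 10*x + 5561
Discriminant = (10)^2 - 4*(5561)
= 100 - 22244
= -22144

-22144


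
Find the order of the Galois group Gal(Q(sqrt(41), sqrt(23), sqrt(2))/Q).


The 3 square roots of distinct primes are multiplicatively independent over Q,
so [K:Q] = 2^3 and Gal(K/Q) is isomorphic to (Z/2Z)^3.
|Gal| = 2^3 = 8

8


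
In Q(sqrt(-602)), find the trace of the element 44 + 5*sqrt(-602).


Tr(a + b*sqrt(d)) = (a + b*sqrt(d)) + (a - b*sqrt(d)) = 2a
= 2 * (44)
= 88

88


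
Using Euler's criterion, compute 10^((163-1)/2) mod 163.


p = 163 is prime and the exponent is (p-1)/2 = 81, so by Euler's criterion 10^81 = (10/163) = +1 or -1 mod 163.
Compute by square-and-multiply:
  81 = 64 + 16 + 1 (binary 1010001)
  Repeated squaring mod 163: 10^1 = 10, 10^2 = 100, 10^4 = 57, 10^8 = 152, 10^16 = 121, 10^32 = 134, 10^64 = 26
  10^81 = 10^64 * 10^16 * 10^1 = 26 * 121 * 10 mod 163
    26 * 121 = 3146 = 49 mod 163
    49 * 10 = 490 = 1 mod 163
  10^81 = 1 mod 163
Result 1: 10 is a quadratic residue mod 163.
10^81 mod 163 = 1

1


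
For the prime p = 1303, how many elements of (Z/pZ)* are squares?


For prime p, the number of non-zero quadratic residues is (p-1)/2.
= (1303-1)/2
= 651

651


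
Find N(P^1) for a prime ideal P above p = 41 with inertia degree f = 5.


N(P^a) = p^(a*f)
= 41^(1*5)
= 41^5
= 115856201

115856201


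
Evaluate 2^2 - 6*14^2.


x^2 - d*y^2
= 2^2 - 6*14^2
= 4 - 1176
= -1172

-1172


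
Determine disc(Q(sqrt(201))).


For K = Q(sqrt(d)) with d squarefree: disc(K) = d if d = 1 mod 4, and disc(K) = 4d if d = 2 or 3 mod 4.
Here d = 201, and d mod 4 = 1.
d = 1 mod 4 (O_K = Z[(1+sqrt(d))/2]), so disc(K) = d = 201

201


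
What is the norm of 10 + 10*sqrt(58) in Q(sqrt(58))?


N(a + b*sqrt(d)) = a^2 - d*b^2
= (10)^2 - (58)*(10)^2
= 100 - 5800
= -5700

-5700


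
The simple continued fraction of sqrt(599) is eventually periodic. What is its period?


Run the CF algorithm for sqrt(599).
a_0 = floor(sqrt(599)) = 24; set m_0=0, q_0=1.
Recurrence: m' = q*a - m,  q' = (d - m'^2)/q,  a' = floor((a_0 + m')/q').
  step 1: m=24, q=23, a=2
  step 2: m=22, q=5, a=9
  step 3: m=23, q=14, a=3
  step 4: m=19, q=17, a=2
  step 5: m=15, q=22, a=1
  step 6: m=7, q=25, a=1
  step 7: m=18, q=11, a=3
  step 8: m=15, q=34, a=1
  step 9: m=19, q=7, a=6
  step 10: m=23, q=10, a=4
  step 11: m=17, q=31, a=1
  step 12: m=14, q=13, a=2
  step 13: m=12, q=35, a=1
  step 14: m=23, q=2, a=23
  step 15: m=23, q=35, a=1
  step 16: m=12, q=13, a=2
  step 17: m=14, q=31, a=1
  step 18: m=17, q=10, a=4
  step 19: m=23, q=7, a=6
  step 20: m=19, q=34, a=1
  step 21: m=15, q=11, a=3
  step 22: m=18, q=25, a=1
  step 23: m=7, q=22, a=1
  step 24: m=15, q=17, a=2
  step 25: m=19, q=14, a=3
  step 26: m=23, q=5, a=9
  step 27: m=22, q=23, a=2
  step 28: m=24, q=1, a=48
a_28 = 2*a_0 = 48, so the period closes here.
sqrt(599) = [24; 2, 9, 3, 2, 1, 1, 3, 1, 6, 4, 1, 2, 1, 23, 1, 2, 1, 4, 6, 1, 3, 1, 1, 2, 3, 9, 2, 48]
Period length = 28

28


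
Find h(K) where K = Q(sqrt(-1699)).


K = Q(sqrt(-1699)). d mod 4 = 1, so D = disc(K) = d = -1699
h(K) equals the number of primitive reduced positive-definite forms (a, b, c) = a*x^2 + b*x*y + c*y^2 with b^2 - 4ac = D,
where reduced means |b| <= a <= c, with b >= 0 whenever |b| = a or a = c, and primitive means gcd(a, b, c) = 1.
Reduced forces 3a^2 <= |D| = 1699, so 1 <= a <= 23; b must have the parity of D, and c = (b^2 - D)/(4a) must be an integer >= a.
Enumerate a = 1..23, b in [-a, a]:
  a=1: (1, 1, 425)  [1]
  a=2..4: none
  a=5: (5, -1, 85), (5, 1, 85)  [2]
  a=6: none
  a=7: (7, -3, 61), (7, 3, 61)  [2]
  a=8..12: none
  a=13: (13, -11, 35), (13, 11, 35)  [2]
  a=14..16: none
  a=17: (17, -1, 25), (17, 1, 25)  [2]
  a=18: none
  a=19: (19, -7, 23), (19, 7, 23)  [2]
  a=20..23: none
Total reduced forms: 1 + 2 + 2 + 2 + 2 + 2 = 11
h = 11

11


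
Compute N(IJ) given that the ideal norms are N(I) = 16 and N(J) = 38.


N(IJ) = N(I) * N(J)
= 16 * 38
= 608

608


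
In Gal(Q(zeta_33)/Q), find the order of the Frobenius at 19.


The Frobenius at p in Gal(Q(zeta_n)/Q) = (Z/nZ)* is the class of p, so its order is ord_33(19), the smallest k >= 1 with 19^k = 1 mod 33.
n = 33 = 3 * 11, phi(33) = 20; the order divides phi(n).
Divisors of 20: 1, 2, 4, 5, 10, 20
Repeated squaring mod 33: 19^1 = 19, 19^2 = 31, 19^4 = 4, 19^8 = 16, 19^16 = 25
Test divisors in increasing order:
  k=1: 19^1 = 19 mod 33
  k=2: 19^2 = 31 mod 33
  k=4: 19^4 = 4 mod 33
  k=5: 19^5 = 4 * 19 = 10 mod 33
  k=10: 19^10 = 16 * 31 = 1 mod 33  <- first divisor giving 1
Order = 10

10


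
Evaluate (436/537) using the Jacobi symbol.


Compute (436/537) via quadratic reciprocity:
  pull out 2: (2/537) = +1  (since 537 mod 8 = 1)
  pull out 2: (2/537) = +1  (since 537 mod 8 = 1)
  reciprocity: (109/537) -> +(537/109)
  reduce: (101/109)
  reciprocity: (101/109) -> +(109/101)
  reduce: (8/101)
  pull out 2: (2/101) = -1  (since 101 mod 8 = 5)
  pull out 2: (2/101) = -1  (since 101 mod 8 = 5)
  pull out 2: (2/101) = -1  (since 101 mod 8 = 5)
  (1/101) = 1
Product of signs = -1

-1


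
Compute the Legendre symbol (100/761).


p = 761 is prime, so compute (100/761) with the reciprocity algorithm (Jacobi-symbol steps: pull out 2s via (2/n), flip via reciprocity, reduce):
  pull out 2: (2/761) = +1  (since 761 mod 8 = 1)
  pull out 2: (2/761) = +1  (since 761 mod 8 = 1)
  reciprocity: (25/761) -> +(761/25)
  reduce: (11/25)
  reciprocity: (11/25) -> +(25/11)
  reduce: (3/11)
  reciprocity: (3/11) -> -(11/3)
  reduce: (2/3)
  pull out 2: (2/3) = -1  (since 3 mod 8 = 3)
  (1/3) = 1
Product of signs = 1
(100/761) = 1

1


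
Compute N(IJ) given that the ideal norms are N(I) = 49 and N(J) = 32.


N(IJ) = N(I) * N(J)
= 49 * 32
= 1568

1568


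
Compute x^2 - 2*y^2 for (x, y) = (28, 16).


x^2 - d*y^2
= 28^2 - 2*16^2
= 784 - 512
= 272

272


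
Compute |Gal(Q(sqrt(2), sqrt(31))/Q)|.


The 2 square roots of distinct primes are multiplicatively independent over Q,
so [K:Q] = 2^2 and Gal(K/Q) is isomorphic to (Z/2Z)^2.
|Gal| = 2^2 = 4

4


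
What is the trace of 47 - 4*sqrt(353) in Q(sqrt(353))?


Tr(a + b*sqrt(d)) = (a + b*sqrt(d)) + (a - b*sqrt(d)) = 2a
= 2 * (47)
= 94

94


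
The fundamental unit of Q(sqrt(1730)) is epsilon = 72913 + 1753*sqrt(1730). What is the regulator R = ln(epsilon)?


epsilon = 72913 + 1753*sqrt(1730)
= 145826.0000
R = ln(145826.0000)
= 11.8902

11.8902


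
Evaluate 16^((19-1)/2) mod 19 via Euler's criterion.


p = 19 is prime and the exponent is (p-1)/2 = 9, so by Euler's criterion 16^9 = (16/19) = +1 or -1 mod 19.
Compute by square-and-multiply:
  9 = 8 + 1 (binary 1001)
  Repeated squaring mod 19: 16^1 = 16, 16^2 = 9, 16^4 = 5, 16^8 = 6
  16^9 = 16^8 * 16^1 = 6 * 16 mod 19
    6 * 16 = 96 = 1 mod 19
  16^9 = 1 mod 19
Result 1: 16 is a quadratic residue mod 19.
16^9 mod 19 = 1

1


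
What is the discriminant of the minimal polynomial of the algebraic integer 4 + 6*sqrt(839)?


The element 4 + 6*sqrt(839) has minimal polynomial:
x^2 - 8*x - 30188
Discriminant = (-8)^2 - 4*(-30188)
= 64 + 120752
= 120816

120816


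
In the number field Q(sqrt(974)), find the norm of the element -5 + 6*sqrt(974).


N(a + b*sqrt(d)) = a^2 - d*b^2
= (-5)^2 - (974)*(6)^2
= 25 - 35064
= -35039

-35039


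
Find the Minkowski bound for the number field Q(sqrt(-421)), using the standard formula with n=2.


d = -421, d mod 4 = 3, so disc(K) = 4d = -1684; |disc(K)| = 1684
Imaginary quadratic field, so n = 2, s = r2 = 1, r1 = 0
M = (n!/n^n) * (4/pi)^s * sqrt(|disc(K)|) = (2!/2^2) * (4/pi)^1 * sqrt(1684)
= 0.5 * 1.273240 * 41.036569
= 26.1247

26.1247


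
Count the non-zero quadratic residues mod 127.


For prime p, the number of non-zero quadratic residues is (p-1)/2.
= (127-1)/2
= 63

63


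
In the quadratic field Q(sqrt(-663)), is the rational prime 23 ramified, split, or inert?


K = Q(sqrt(-663)). Since d mod 4 = 1, disc(K) = -663.
Check p | disc: -663 mod 23 = 4.
p does not divide disc. Compute Legendre symbol (d/p):
4^((23-1)/2) mod 23 = 1
(d/p) = 1, so p splits: (p) = P*P' with e=1, f=1, g=2.
Therefore p is split.

split


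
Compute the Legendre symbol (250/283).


p = 283 is prime, so compute (250/283) with the reciprocity algorithm (Jacobi-symbol steps: pull out 2s via (2/n), flip via reciprocity, reduce):
  pull out 2: (2/283) = -1  (since 283 mod 8 = 3)
  reciprocity: (125/283) -> +(283/125)
  reduce: (33/125)
  reciprocity: (33/125) -> +(125/33)
  reduce: (26/33)
  pull out 2: (2/33) = +1  (since 33 mod 8 = 1)
  reciprocity: (13/33) -> +(33/13)
  reduce: (7/13)
  reciprocity: (7/13) -> +(13/7)
  reduce: (6/7)
  pull out 2: (2/7) = +1  (since 7 mod 8 = 7)
  reciprocity: (3/7) -> -(7/3)
  reduce: (1/3)
  (1/3) = 1
Product of signs = 1
(250/283) = 1

1


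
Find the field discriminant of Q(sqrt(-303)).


For K = Q(sqrt(d)) with d squarefree: disc(K) = d if d = 1 mod 4, and disc(K) = 4d if d = 2 or 3 mod 4.
Here d = -303, and d mod 4 = 1.
d = 1 mod 4 (O_K = Z[(1+sqrt(d))/2]), so disc(K) = d = -303

-303


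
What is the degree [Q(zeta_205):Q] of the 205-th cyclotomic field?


The degree equals Euler's totient phi(205).
205 = 5 * 41
phi(205) = 160

160


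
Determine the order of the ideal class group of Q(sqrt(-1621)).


K = Q(sqrt(-1621)). d mod 4 = 3, so D = disc(K) = 4d = -6484
h(K) equals the number of primitive reduced positive-definite forms (a, b, c) = a*x^2 + b*x*y + c*y^2 with b^2 - 4ac = D,
where reduced means |b| <= a <= c, with b >= 0 whenever |b| = a or a = c, and primitive means gcd(a, b, c) = 1.
Reduced forces 3a^2 <= |D| = 6484, so 1 <= a <= 46; b must have the parity of D, and c = (b^2 - D)/(4a) must be an integer >= a.
Enumerate a = 1..46, b in [-a, a]:
  a=1: (1, 0, 1621)  [1]
  a=2: (2, 2, 811)  [1]
  a=3..4: none
  a=5: (5, -4, 325), (5, 4, 325)  [2]
  a=6..9: none
  a=10: (10, -6, 163), (10, 6, 163)  [2]
  a=11..12: none
  a=13: (13, -4, 125), (13, 4, 125)  [2]
  a=14..22: none
  a=23: (23, -18, 74), (23, 18, 74)  [2]
  a=24: none
  a=25: (25, -4, 65), (25, 4, 65)  [2]
  a=26: (26, -22, 67), (26, 22, 67)  [2]
  a=27..36: none
  a=37: (37, -18, 46), (37, 18, 46)  [2]
  a=38..42: none
  a=43: (43, -40, 47), (43, 40, 47)  [2]
  a=44..46: none
Total reduced forms: 1 + 1 + 2 + 2 + 2 + 2 + 2 + 2 + 2 + 2 = 18
h = 18

18


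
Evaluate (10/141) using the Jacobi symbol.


Compute (10/141) via quadratic reciprocity:
  pull out 2: (2/141) = -1  (since 141 mod 8 = 5)
  reciprocity: (5/141) -> +(141/5)
  reduce: (1/5)
  (1/5) = 1
Product of signs = -1

-1


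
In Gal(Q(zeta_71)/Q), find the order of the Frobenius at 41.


The Frobenius at p in Gal(Q(zeta_n)/Q) = (Z/nZ)* is the class of p, so its order is ord_71(41), the smallest k >= 1 with 41^k = 1 mod 71.
n = 71 = 71, phi(71) = 70; the order divides phi(n).
Divisors of 70: 1, 2, 5, 7, 10, 14, 35, 70
Repeated squaring mod 71: 41^1 = 41, 41^2 = 48, 41^4 = 32, 41^8 = 30, 41^16 = 48, 41^32 = 32, 41^64 = 30
Test divisors in increasing order:
  k=1: 41^1 = 41 mod 71
  k=2: 41^2 = 48 mod 71
  k=5: 41^5 = 32 * 41 = 34 mod 71
  k=7: 41^7 = 32 * 48 * 41 = 70 mod 71
  k=10: 41^10 = 30 * 48 = 20 mod 71
  k=14: 41^14 = 30 * 32 * 48 = 1 mod 71  <- first divisor giving 1
Order = 14

14


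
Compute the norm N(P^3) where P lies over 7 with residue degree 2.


N(P^a) = p^(a*f)
= 7^(3*2)
= 7^6
= 117649

117649


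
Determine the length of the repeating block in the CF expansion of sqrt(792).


Run the CF algorithm for sqrt(792).
a_0 = floor(sqrt(792)) = 28; set m_0=0, q_0=1.
Recurrence: m' = q*a - m,  q' = (d - m'^2)/q,  a' = floor((a_0 + m')/q').
  step 1: m=28, q=8, a=7
  step 2: m=28, q=1, a=56
a_2 = 2*a_0 = 56, so the period closes here.
sqrt(792) = [28; 7, 56]
Period length = 2

2


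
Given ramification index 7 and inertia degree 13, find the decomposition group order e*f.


|D_P| = e * f
= 7 * 13
= 91

91


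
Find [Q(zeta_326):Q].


The degree equals Euler's totient phi(326).
326 = 2 * 163
phi(326) = 162

162


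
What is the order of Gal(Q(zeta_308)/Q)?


|Gal(Q(zeta_308)/Q)| = phi(308)
= 120

120


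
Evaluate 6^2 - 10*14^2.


x^2 - d*y^2
= 6^2 - 10*14^2
= 36 - 1960
= -1924

-1924


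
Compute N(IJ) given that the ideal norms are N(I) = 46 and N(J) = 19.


N(IJ) = N(I) * N(J)
= 46 * 19
= 874

874


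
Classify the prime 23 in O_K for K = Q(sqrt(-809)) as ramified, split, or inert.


K = Q(sqrt(-809)). Since d mod 4 = 3, disc(K) = -3236.
Check p | disc: -3236 mod 23 = 7.
p does not divide disc. Compute Legendre symbol (d/p):
19^((23-1)/2) mod 23 = -1
(d/p) = -1, so p is inert: (p) stays prime with e=1, f=2, g=1.
Therefore p is inert.

inert


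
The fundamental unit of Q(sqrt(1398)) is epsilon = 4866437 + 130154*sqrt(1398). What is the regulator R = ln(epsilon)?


epsilon = 4866437 + 130154*sqrt(1398)
= 9.7329e+06
R = ln(9.7329e+06)
= 16.0910

16.0910


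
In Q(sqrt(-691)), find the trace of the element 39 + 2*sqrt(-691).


Tr(a + b*sqrt(d)) = (a + b*sqrt(d)) + (a - b*sqrt(d)) = 2a
= 2 * (39)
= 78

78


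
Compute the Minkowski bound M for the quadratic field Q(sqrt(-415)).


d = -415, d mod 4 = 1, so disc(K) = d = -415; |disc(K)| = 415
Imaginary quadratic field, so n = 2, s = r2 = 1, r1 = 0
M = (n!/n^n) * (4/pi)^s * sqrt(|disc(K)|) = (2!/2^2) * (4/pi)^1 * sqrt(415)
= 0.5 * 1.273240 * 20.371549
= 12.9689

12.9689


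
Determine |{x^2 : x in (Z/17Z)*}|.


For prime p, the number of non-zero quadratic residues is (p-1)/2.
= (17-1)/2
= 8

8


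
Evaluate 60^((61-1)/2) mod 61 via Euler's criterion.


p = 61 is prime and the exponent is (p-1)/2 = 30, so by Euler's criterion 60^30 = (60/61) = +1 or -1 mod 61.
Compute by square-and-multiply:
  30 = 16 + 8 + 4 + 2 (binary 11110)
  Repeated squaring mod 61: 60^1 = 60, 60^2 = 1, 60^4 = 1, 60^8 = 1, 60^16 = 1
  60^30 = 60^16 * 60^8 * 60^4 * 60^2 = 1 * 1 * 1 * 1 mod 61
    1 * 1 = 1 = 1 mod 61
    1 * 1 = 1 = 1 mod 61
    1 * 1 = 1 = 1 mod 61
  60^30 = 1 mod 61
Result 1: 60 is a quadratic residue mod 61.
60^30 mod 61 = 1

1


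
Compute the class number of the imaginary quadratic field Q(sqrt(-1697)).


K = Q(sqrt(-1697)). d mod 4 = 3, so D = disc(K) = 4d = -6788
h(K) equals the number of primitive reduced positive-definite forms (a, b, c) = a*x^2 + b*x*y + c*y^2 with b^2 - 4ac = D,
where reduced means |b| <= a <= c, with b >= 0 whenever |b| = a or a = c, and primitive means gcd(a, b, c) = 1.
Reduced forces 3a^2 <= |D| = 6788, so 1 <= a <= 47; b must have the parity of D, and c = (b^2 - D)/(4a) must be an integer >= a.
Enumerate a = 1..47, b in [-a, a]:
  a=1: (1, 0, 1697)  [1]
  a=2: (2, 2, 849)  [1]
  a=3: (3, -2, 566), (3, 2, 566)  [2]
  a=4..5: none
  a=6: (6, -2, 283), (6, 2, 283)  [2]
  a=7: (7, -4, 243), (7, 4, 243)  [2]
  a=8: none
  a=9: (9, -4, 189), (9, 4, 189)  [2]
  a=10..13: none
  a=14: (14, -10, 123), (14, 10, 123)  [2]
  a=15..17: none
  a=18: (18, -14, 97), (18, 14, 97)  [2]
  a=19..20: none
  a=21: (21, -10, 82), (21, -4, 81), (21, 4, 81), (21, 10, 82)  [4]
  a=22..26: none
  a=27: (27, -4, 63), (27, 4, 63)  [2]
  a=28..30: none
  a=31: (31, -30, 62), (31, 30, 62)  [2]
  a=32..40: none
  a=41: (41, -10, 42), (41, 10, 42)  [2]
  a=42: (42, -38, 49), (42, 38, 49)  [2]
  a=43: (43, -36, 47), (43, 36, 47)  [2]
  a=44..47: none
Total reduced forms: 1 + 1 + 2 + 2 + 2 + 2 + 2 + 2 + 4 + 2 + 2 + 2 + 2 + 2 = 28
h = 28

28


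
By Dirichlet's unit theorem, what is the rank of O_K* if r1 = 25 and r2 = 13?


By Dirichlet's unit theorem:
rank = r1 + r2 - 1
= 25 + 13 - 1
= 37

37


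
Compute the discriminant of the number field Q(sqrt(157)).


For K = Q(sqrt(d)) with d squarefree: disc(K) = d if d = 1 mod 4, and disc(K) = 4d if d = 2 or 3 mod 4.
Here d = 157, and d mod 4 = 1.
d = 1 mod 4 (O_K = Z[(1+sqrt(d))/2]), so disc(K) = d = 157

157


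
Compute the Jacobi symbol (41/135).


Compute (41/135) via quadratic reciprocity:
  reciprocity: (41/135) -> +(135/41)
  reduce: (12/41)
  pull out 2: (2/41) = +1  (since 41 mod 8 = 1)
  pull out 2: (2/41) = +1  (since 41 mod 8 = 1)
  reciprocity: (3/41) -> +(41/3)
  reduce: (2/3)
  pull out 2: (2/3) = -1  (since 3 mod 8 = 3)
  (1/3) = 1
Product of signs = -1

-1


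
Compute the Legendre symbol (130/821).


p = 821 is prime, so compute (130/821) with the reciprocity algorithm (Jacobi-symbol steps: pull out 2s via (2/n), flip via reciprocity, reduce):
  pull out 2: (2/821) = -1  (since 821 mod 8 = 5)
  reciprocity: (65/821) -> +(821/65)
  reduce: (41/65)
  reciprocity: (41/65) -> +(65/41)
  reduce: (24/41)
  pull out 2: (2/41) = +1  (since 41 mod 8 = 1)
  pull out 2: (2/41) = +1  (since 41 mod 8 = 1)
  pull out 2: (2/41) = +1  (since 41 mod 8 = 1)
  reciprocity: (3/41) -> +(41/3)
  reduce: (2/3)
  pull out 2: (2/3) = -1  (since 3 mod 8 = 3)
  (1/3) = 1
Product of signs = 1
(130/821) = 1

1


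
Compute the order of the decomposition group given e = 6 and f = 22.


|D_P| = e * f
= 6 * 22
= 132

132


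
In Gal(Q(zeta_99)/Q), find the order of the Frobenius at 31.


The Frobenius at p in Gal(Q(zeta_n)/Q) = (Z/nZ)* is the class of p, so its order is ord_99(31), the smallest k >= 1 with 31^k = 1 mod 99.
n = 99 = 3^2 * 11, phi(99) = 60; the order divides phi(n).
Divisors of 60: 1, 2, 3, 4, 5, 6, 10, 12, 15, 20, 30, 60
Repeated squaring mod 99: 31^1 = 31, 31^2 = 70, 31^4 = 49, 31^8 = 25, 31^16 = 31, 31^32 = 70
Test divisors in increasing order:
  k=1: 31^1 = 31 mod 99
  k=2: 31^2 = 70 mod 99
  k=3: 31^3 = 70 * 31 = 91 mod 99
  k=4: 31^4 = 49 mod 99
  k=5: 31^5 = 49 * 31 = 34 mod 99
  k=6: 31^6 = 49 * 70 = 64 mod 99
  k=10: 31^10 = 25 * 70 = 67 mod 99
  k=12: 31^12 = 25 * 49 = 37 mod 99
  k=15: 31^15 = 25 * 49 * 70 * 31 = 1 mod 99  <- first divisor giving 1
Order = 15

15


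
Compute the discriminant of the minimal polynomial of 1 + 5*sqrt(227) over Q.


The element 1 + 5*sqrt(227) has minimal polynomial:
x^2 - 2*x - 5674
Discriminant = (-2)^2 - 4*(-5674)
= 4 + 22696
= 22700

22700


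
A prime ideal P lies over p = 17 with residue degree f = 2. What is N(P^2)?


N(P^a) = p^(a*f)
= 17^(2*2)
= 17^4
= 83521

83521


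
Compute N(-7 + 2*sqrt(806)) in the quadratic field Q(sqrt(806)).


N(a + b*sqrt(d)) = a^2 - d*b^2
= (-7)^2 - (806)*(2)^2
= 49 - 3224
= -3175

-3175


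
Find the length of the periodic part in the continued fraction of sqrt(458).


Run the CF algorithm for sqrt(458).
a_0 = floor(sqrt(458)) = 21; set m_0=0, q_0=1.
Recurrence: m' = q*a - m,  q' = (d - m'^2)/q,  a' = floor((a_0 + m')/q').
  step 1: m=21, q=17, a=2
  step 2: m=13, q=17, a=2
  step 3: m=21, q=1, a=42
a_3 = 2*a_0 = 42, so the period closes here.
sqrt(458) = [21; 2, 2, 42]
Period length = 3

3


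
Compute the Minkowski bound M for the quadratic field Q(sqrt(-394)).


d = -394, d mod 4 = 2, so disc(K) = 4d = -1576; |disc(K)| = 1576
Imaginary quadratic field, so n = 2, s = r2 = 1, r1 = 0
M = (n!/n^n) * (4/pi)^s * sqrt(|disc(K)|) = (2!/2^2) * (4/pi)^1 * sqrt(1576)
= 0.5 * 1.273240 * 39.698866
= 25.2731

25.2731


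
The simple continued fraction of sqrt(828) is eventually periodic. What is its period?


Run the CF algorithm for sqrt(828).
a_0 = floor(sqrt(828)) = 28; set m_0=0, q_0=1.
Recurrence: m' = q*a - m,  q' = (d - m'^2)/q,  a' = floor((a_0 + m')/q').
  step 1: m=28, q=44, a=1
  step 2: m=16, q=13, a=3
  step 3: m=23, q=23, a=2
  step 4: m=23, q=13, a=3
  step 5: m=16, q=44, a=1
  step 6: m=28, q=1, a=56
a_6 = 2*a_0 = 56, so the period closes here.
sqrt(828) = [28; 1, 3, 2, 3, 1, 56]
Period length = 6

6


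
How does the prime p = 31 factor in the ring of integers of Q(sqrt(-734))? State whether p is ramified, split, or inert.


K = Q(sqrt(-734)). Since d mod 4 = 2, disc(K) = -2936.
Check p | disc: -2936 mod 31 = 9.
p does not divide disc. Compute Legendre symbol (d/p):
10^((31-1)/2) mod 31 = 1
(d/p) = 1, so p splits: (p) = P*P' with e=1, f=1, g=2.
Therefore p is split.

split


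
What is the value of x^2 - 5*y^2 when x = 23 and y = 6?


x^2 - d*y^2
= 23^2 - 5*6^2
= 529 - 180
= 349

349


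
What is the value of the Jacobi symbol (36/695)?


Compute (36/695) via quadratic reciprocity:
  pull out 2: (2/695) = +1  (since 695 mod 8 = 7)
  pull out 2: (2/695) = +1  (since 695 mod 8 = 7)
  reciprocity: (9/695) -> +(695/9)
  reduce: (2/9)
  pull out 2: (2/9) = +1  (since 9 mod 8 = 1)
  (1/9) = 1
Product of signs = 1

1


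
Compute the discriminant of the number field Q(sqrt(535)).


For K = Q(sqrt(d)) with d squarefree: disc(K) = d if d = 1 mod 4, and disc(K) = 4d if d = 2 or 3 mod 4.
Here d = 535, and d mod 4 = 3.
d = 3 mod 4, not 1 (O_K = Z[sqrt(d)]), so disc(K) = 4d = 4 * (535) = 2140

2140


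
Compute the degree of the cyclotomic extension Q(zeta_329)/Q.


The degree equals Euler's totient phi(329).
329 = 7 * 47
phi(329) = 276

276


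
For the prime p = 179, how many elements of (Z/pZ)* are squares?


For prime p, the number of non-zero quadratic residues is (p-1)/2.
= (179-1)/2
= 89

89


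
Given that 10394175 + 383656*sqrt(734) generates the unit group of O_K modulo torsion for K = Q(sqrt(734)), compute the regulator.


epsilon = 10394175 + 383656*sqrt(734)
= 2.0788e+07
R = ln(2.0788e+07)
= 16.8499

16.8499


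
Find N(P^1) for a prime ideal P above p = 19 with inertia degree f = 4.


N(P^a) = p^(a*f)
= 19^(1*4)
= 19^4
= 130321

130321


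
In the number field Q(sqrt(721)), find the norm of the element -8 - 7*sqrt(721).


N(a + b*sqrt(d)) = a^2 - d*b^2
= (-8)^2 - (721)*(-7)^2
= 64 - 35329
= -35265

-35265


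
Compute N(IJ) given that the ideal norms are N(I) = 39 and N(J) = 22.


N(IJ) = N(I) * N(J)
= 39 * 22
= 858

858


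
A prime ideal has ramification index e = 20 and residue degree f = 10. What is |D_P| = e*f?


|D_P| = e * f
= 20 * 10
= 200

200


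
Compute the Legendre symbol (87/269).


p = 269 is prime, so compute (87/269) with the reciprocity algorithm (Jacobi-symbol steps: pull out 2s via (2/n), flip via reciprocity, reduce):
  reciprocity: (87/269) -> +(269/87)
  reduce: (8/87)
  pull out 2: (2/87) = +1  (since 87 mod 8 = 7)
  pull out 2: (2/87) = +1  (since 87 mod 8 = 7)
  pull out 2: (2/87) = +1  (since 87 mod 8 = 7)
  (1/87) = 1
Product of signs = 1
(87/269) = 1

1


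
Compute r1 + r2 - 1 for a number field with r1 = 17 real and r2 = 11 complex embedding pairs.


By Dirichlet's unit theorem:
rank = r1 + r2 - 1
= 17 + 11 - 1
= 27

27


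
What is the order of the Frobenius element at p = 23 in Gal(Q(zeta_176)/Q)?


The Frobenius at p in Gal(Q(zeta_n)/Q) = (Z/nZ)* is the class of p, so its order is ord_176(23), the smallest k >= 1 with 23^k = 1 mod 176.
n = 176 = 2^4 * 11, phi(176) = 80; the order divides phi(n).
Divisors of 80: 1, 2, 4, 5, 8, 10, 16, 20, 40, 80
Repeated squaring mod 176: 23^1 = 23, 23^2 = 1, 23^4 = 1, 23^8 = 1, 23^16 = 1, 23^32 = 1, 23^64 = 1
Test divisors in increasing order:
  k=1: 23^1 = 23 mod 176
  k=2: 23^2 = 1 mod 176  <- first divisor giving 1
Order = 2

2


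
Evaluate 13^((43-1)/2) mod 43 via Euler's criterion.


p = 43 is prime and the exponent is (p-1)/2 = 21, so by Euler's criterion 13^21 = (13/43) = +1 or -1 mod 43.
Compute by square-and-multiply:
  21 = 16 + 4 + 1 (binary 10101)
  Repeated squaring mod 43: 13^1 = 13, 13^2 = 40, 13^4 = 9, 13^8 = 38, 13^16 = 25
  13^21 = 13^16 * 13^4 * 13^1 = 25 * 9 * 13 mod 43
    25 * 9 = 225 = 10 mod 43
    10 * 13 = 130 = 1 mod 43
  13^21 = 1 mod 43
Result 1: 13 is a quadratic residue mod 43.
13^21 mod 43 = 1

1


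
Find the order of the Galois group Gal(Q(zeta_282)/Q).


|Gal(Q(zeta_282)/Q)| = phi(282)
= 92

92


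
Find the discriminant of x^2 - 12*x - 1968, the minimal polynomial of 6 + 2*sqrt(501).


The element 6 + 2*sqrt(501) has minimal polynomial:
x^2 - 12*x - 1968
Discriminant = (-12)^2 - 4*(-1968)
= 144 + 7872
= 8016

8016


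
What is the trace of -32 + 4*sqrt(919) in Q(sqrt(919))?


Tr(a + b*sqrt(d)) = (a + b*sqrt(d)) + (a - b*sqrt(d)) = 2a
= 2 * (-32)
= -64

-64


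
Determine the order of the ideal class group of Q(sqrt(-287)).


K = Q(sqrt(-287)). d mod 4 = 1, so D = disc(K) = d = -287
h(K) equals the number of primitive reduced positive-definite forms (a, b, c) = a*x^2 + b*x*y + c*y^2 with b^2 - 4ac = D,
where reduced means |b| <= a <= c, with b >= 0 whenever |b| = a or a = c, and primitive means gcd(a, b, c) = 1.
Reduced forces 3a^2 <= |D| = 287, so 1 <= a <= 9; b must have the parity of D, and c = (b^2 - D)/(4a) must be an integer >= a.
Enumerate a = 1..9, b in [-a, a]:
  a=1: (1, 1, 72)  [1]
  a=2: (2, -1, 36), (2, 1, 36)  [2]
  a=3: (3, -1, 24), (3, 1, 24)  [2]
  a=4: (4, -1, 18), (4, 1, 18)  [2]
  a=5: none
  a=6: (6, -5, 13), (6, -1, 12), (6, 1, 12), (6, 5, 13)  [4]
  a=7: (7, 7, 12)  [1]
  a=8: (8, -1, 9), (8, 1, 9)  [2]
  a=9: none
Total reduced forms: 1 + 2 + 2 + 2 + 4 + 1 + 2 = 14
h = 14

14


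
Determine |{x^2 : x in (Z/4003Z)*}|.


For prime p, the number of non-zero quadratic residues is (p-1)/2.
= (4003-1)/2
= 2001

2001


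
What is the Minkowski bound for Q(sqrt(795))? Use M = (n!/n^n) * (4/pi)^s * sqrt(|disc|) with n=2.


d = 795, d mod 4 = 3, so disc(K) = 4d = 3180; |disc(K)| = 3180
Real quadratic field, so n = 2, s = r2 = 0, r1 = 2
M = (n!/n^n) * (4/pi)^s * sqrt(|disc(K)|) = (2!/2^2) * (4/pi)^0 * sqrt(3180)
= 0.5 * 1.000000 * 56.391489
= 28.1957

28.1957


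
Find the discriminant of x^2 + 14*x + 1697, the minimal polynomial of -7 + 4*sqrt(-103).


The element -7 + 4*sqrt(-103) has minimal polynomial:
x^2 + 14*x + 1697
Discriminant = (14)^2 - 4*(1697)
= 196 - 6788
= -6592

-6592


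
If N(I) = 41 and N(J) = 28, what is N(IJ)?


N(IJ) = N(I) * N(J)
= 41 * 28
= 1148

1148


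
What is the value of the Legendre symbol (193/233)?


p = 233 is prime, so compute (193/233) with the reciprocity algorithm (Jacobi-symbol steps: pull out 2s via (2/n), flip via reciprocity, reduce):
  reciprocity: (193/233) -> +(233/193)
  reduce: (40/193)
  pull out 2: (2/193) = +1  (since 193 mod 8 = 1)
  pull out 2: (2/193) = +1  (since 193 mod 8 = 1)
  pull out 2: (2/193) = +1  (since 193 mod 8 = 1)
  reciprocity: (5/193) -> +(193/5)
  reduce: (3/5)
  reciprocity: (3/5) -> +(5/3)
  reduce: (2/3)
  pull out 2: (2/3) = -1  (since 3 mod 8 = 3)
  (1/3) = 1
Product of signs = -1
(193/233) = -1

-1
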